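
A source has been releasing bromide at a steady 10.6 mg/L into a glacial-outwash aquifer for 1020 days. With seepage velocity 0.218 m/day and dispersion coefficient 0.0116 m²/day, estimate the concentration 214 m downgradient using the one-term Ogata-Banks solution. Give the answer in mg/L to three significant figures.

10.1 mg/L

For a continuous step input, C/C₀ ≈ ½·erfc((x−vt)/(2√(Dt))).
vt = 0.218 × 1020 = 222.36 m and 2√(Dt) = 2√(0.0116 × 1020) = 6.880 m.
Argument (x−vt)/(2√(Dt)) = (214 − 222.36)/6.880 = -1.215; ½·erfc(-1.215) = 0.9571.
C = 10.6 × 0.9571 = 10.1 mg/L.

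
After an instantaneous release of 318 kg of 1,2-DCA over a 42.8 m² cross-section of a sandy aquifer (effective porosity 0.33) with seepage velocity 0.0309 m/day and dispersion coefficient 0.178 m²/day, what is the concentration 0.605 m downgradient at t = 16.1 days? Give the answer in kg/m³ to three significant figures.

For an instantaneous plane source, C(x,t) = M/(n_e·A·√(4πDt)) · exp(−(x−vt)²/(4Dt)), with n_e·A the pore (flow) area.
Plume center vt = 0.0309 × 16.1 = 0.49749 m, so the well at 0.605 m is 0.10751 m downgradient of the peak.
√(4πDt) = 6.001 m, giving peak height M/(n_e·A·√(4πDt)) = 318/(0.33 × 42.8 × 6.001) = 3.752 kg/m³.
(x−vt)²/(4Dt) = (0.10751)²/(4 × 0.178 × 16.1) = 0.001008; exp(−0.001008) = 0.9990.
C = 3.752 × 0.9990 = 3.75 kg/m³.

3.75 kg/m³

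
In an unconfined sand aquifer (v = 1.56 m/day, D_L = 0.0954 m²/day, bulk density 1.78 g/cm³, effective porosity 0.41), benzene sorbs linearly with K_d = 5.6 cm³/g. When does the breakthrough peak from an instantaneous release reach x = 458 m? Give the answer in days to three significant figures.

Retardation factor R = 1 + ρ_b·K_d/n = 1 + 1.78 × 5.6/0.41 = 25.31.
Sorption retards both mechanisms: v_R = v/R = 0.06164 m/day, D_R = D/R = 0.003769 m²/day.
Peak time from v_R²t² + 2D_R t − x² = 0: t = (√(D_R² + v_R²x²) − D_R)/v_R².
√(D_R² + v_R²x²) = √(0.003769² + 0.06164² × 458²) = 28.23; v_R² = 0.003799.
t = (28.23 − 0.003769)/0.003799 = 7430 days.

7430 days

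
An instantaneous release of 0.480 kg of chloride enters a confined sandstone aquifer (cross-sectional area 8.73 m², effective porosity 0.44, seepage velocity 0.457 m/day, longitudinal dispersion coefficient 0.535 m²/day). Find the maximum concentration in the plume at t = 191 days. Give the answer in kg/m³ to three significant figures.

0.00349 kg/m³

The peak of an instantaneous 1D plume sits at x = vt; there the Gaussian factor is 1 and C_max = M/(n_e·A·√(4πDt)), where n_e·A is the pore area the mass is dissolved in.
√(4πDt) = √(4π × 0.535 × 191) = 35.83 m, so C_max = 0.480/(0.44 × 8.73 × 35.83) = 0.00349 kg/m³.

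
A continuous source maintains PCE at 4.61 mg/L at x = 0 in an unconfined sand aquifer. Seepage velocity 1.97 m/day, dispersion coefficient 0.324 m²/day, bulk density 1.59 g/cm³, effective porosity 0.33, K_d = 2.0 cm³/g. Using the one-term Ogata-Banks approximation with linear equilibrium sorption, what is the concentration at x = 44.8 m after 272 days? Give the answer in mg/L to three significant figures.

4.22 mg/L

Retardation factor R = 1 + ρ_b·K_d/n = 1 + 1.59 × 2.0/0.33 = 10.64.
Sorption retards both mechanisms: v_R = v/R = 0.1852 m/day, D_R = D/R = 0.03045 m²/day.
v_R·t = 0.1852 × 272 = 50.3744 m; 2√(D_R t) = 5.756 m; argument = (44.8 − 50.3744)/5.756 = -0.9685.
C = C₀ × ½·erfc(-0.9685) = 4.61 × 0.9146 = 4.22 mg/L.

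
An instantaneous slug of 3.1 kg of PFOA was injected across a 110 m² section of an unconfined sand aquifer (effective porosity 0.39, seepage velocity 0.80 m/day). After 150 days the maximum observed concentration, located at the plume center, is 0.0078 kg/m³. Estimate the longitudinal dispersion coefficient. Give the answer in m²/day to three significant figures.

0.0455 m²/day

At the plume center C_max = M/(n_e·A·√(4πDt)), so D = M²/(4πt·(n_e·A·C_max)²).
n_e·A·C_max = 0.39 × 110 × 0.0078 = 0.3346 kg/m.
D = 3.1²/(4π × 150 × 0.3346²) = 0.0455 m²/day.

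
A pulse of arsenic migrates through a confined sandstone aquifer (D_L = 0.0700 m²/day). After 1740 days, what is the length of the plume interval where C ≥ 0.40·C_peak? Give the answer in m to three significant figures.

The plume is Gaussian with σ = √(2Dt) = √(2 × 0.0700 × 1740) = 15.61 m.
C/C_peak = exp(−Δx²/(2σ²)) = 0.40 ⇒ Δx = σ·√(−2 ln 0.40) = 15.61 × 1.354 = 21.14 m.
Width = 2Δx = 42.3 m.

42.3 m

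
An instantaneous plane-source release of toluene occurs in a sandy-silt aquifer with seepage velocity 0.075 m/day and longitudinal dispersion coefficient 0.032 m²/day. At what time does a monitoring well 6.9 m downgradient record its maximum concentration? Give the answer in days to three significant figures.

86.5 days

For the 1D instantaneous-source solution, setting ∂C/∂t = 0 at fixed x gives v²t² + 2Dt − x² = 0, so t = (√(D² + v²x²) − D)/v².
√(D² + v²x²) = √(0.032² + 0.075² × 6.9²) = 0.5185; v² = 0.005625.
t = (0.5185 − 0.032)/0.005625 = 86.5 days (vs. the pure-advection estimate x/v = 92.0 d).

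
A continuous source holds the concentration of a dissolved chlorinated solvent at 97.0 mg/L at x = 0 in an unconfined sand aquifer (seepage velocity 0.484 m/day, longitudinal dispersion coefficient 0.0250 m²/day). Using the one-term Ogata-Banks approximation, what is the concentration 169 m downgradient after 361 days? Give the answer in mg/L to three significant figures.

For a continuous step input, C/C₀ ≈ ½·erfc((x−vt)/(2√(Dt))).
vt = 0.484 × 361 = 174.724 m and 2√(Dt) = 2√(0.0250 × 361) = 6.008 m.
Argument (x−vt)/(2√(Dt)) = (169 − 174.724)/6.008 = -0.9527; ½·erfc(-0.9527) = 0.9111.
C = 97.0 × 0.9111 = 88.4 mg/L.

88.4 mg/L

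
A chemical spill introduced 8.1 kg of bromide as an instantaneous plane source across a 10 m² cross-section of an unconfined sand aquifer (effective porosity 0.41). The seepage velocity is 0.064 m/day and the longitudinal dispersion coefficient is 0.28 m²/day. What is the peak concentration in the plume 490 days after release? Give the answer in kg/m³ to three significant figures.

0.0476 kg/m³

The peak of an instantaneous 1D plume sits at x = vt; there the Gaussian factor is 1 and C_max = M/(n_e·A·√(4πDt)), where n_e·A is the pore area the mass is dissolved in.
√(4πDt) = √(4π × 0.28 × 490) = 41.52 m, so C_max = 8.1/(0.41 × 10 × 41.52) = 0.0476 kg/m³.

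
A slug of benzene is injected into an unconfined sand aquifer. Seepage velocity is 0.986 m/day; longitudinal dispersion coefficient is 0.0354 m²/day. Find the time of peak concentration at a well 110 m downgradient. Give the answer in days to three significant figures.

112 days

For the 1D instantaneous-source solution, setting ∂C/∂t = 0 at fixed x gives v²t² + 2Dt − x² = 0, so t = (√(D² + v²x²) − D)/v².
√(D² + v²x²) = √(0.0354² + 0.986² × 110²) = 108.5; v² = 0.972196.
t = (108.5 − 0.0354)/0.972196 = 112 days (vs. the pure-advection estimate x/v = 112 d).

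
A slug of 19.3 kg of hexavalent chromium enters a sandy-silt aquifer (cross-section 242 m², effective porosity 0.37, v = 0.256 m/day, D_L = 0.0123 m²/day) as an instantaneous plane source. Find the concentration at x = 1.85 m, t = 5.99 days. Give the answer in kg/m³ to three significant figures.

For an instantaneous plane source, C(x,t) = M/(n_e·A·√(4πDt)) · exp(−(x−vt)²/(4Dt)), with n_e·A the pore (flow) area.
Plume center vt = 0.256 × 5.99 = 1.53344 m, so the well at 1.85 m is 0.31656 m downgradient of the peak.
√(4πDt) = 0.9622 m, giving peak height M/(n_e·A·√(4πDt)) = 19.3/(0.37 × 242 × 0.9622) = 0.2240 kg/m³.
(x−vt)²/(4Dt) = (0.31656)²/(4 × 0.0123 × 5.99) = 0.3400; exp(−0.3400) = 0.7118.
C = 0.2240 × 0.7118 = 0.159 kg/m³.

0.159 kg/m³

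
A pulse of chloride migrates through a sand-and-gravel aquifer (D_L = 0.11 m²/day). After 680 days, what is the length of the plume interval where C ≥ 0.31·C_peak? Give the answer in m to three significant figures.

The plume is Gaussian with σ = √(2Dt) = √(2 × 0.11 × 680) = 12.23 m.
C/C_peak = exp(−Δx²/(2σ²)) = 0.31 ⇒ Δx = σ·√(−2 ln 0.31) = 12.23 × 1.530 = 18.71 m.
Width = 2Δx = 37.4 m.

37.4 m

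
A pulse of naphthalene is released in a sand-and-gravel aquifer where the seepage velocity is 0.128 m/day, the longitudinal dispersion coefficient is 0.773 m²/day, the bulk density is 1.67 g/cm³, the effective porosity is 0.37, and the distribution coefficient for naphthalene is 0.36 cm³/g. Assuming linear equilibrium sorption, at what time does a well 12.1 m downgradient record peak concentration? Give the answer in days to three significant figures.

153 days

Retardation factor R = 1 + ρ_b·K_d/n = 1 + 1.67 × 0.36/0.37 = 2.625.
Sorption retards both mechanisms: v_R = v/R = 0.04876 m/day, D_R = D/R = 0.2945 m²/day.
Peak time from v_R²t² + 2D_R t − x² = 0: t = (√(D_R² + v_R²x²) − D_R)/v_R².
√(D_R² + v_R²x²) = √(0.2945² + 0.04876² × 12.1²) = 0.6594; v_R² = 0.002378.
t = (0.6594 − 0.2945)/0.002378 = 153 days.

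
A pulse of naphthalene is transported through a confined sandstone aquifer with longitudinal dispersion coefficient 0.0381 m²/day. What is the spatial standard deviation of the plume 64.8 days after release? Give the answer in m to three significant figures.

2.22 m

Dispersive spreading gives a Gaussian with σ² = 2Dt; advection only shifts the center.
σ = √(2 × 0.0381 × 64.8) = 2.22 m.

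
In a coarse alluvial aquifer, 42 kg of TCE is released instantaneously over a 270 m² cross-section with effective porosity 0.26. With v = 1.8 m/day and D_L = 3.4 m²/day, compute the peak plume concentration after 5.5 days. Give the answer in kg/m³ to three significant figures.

0.0390 kg/m³

The peak of an instantaneous 1D plume sits at x = vt; there the Gaussian factor is 1 and C_max = M/(n_e·A·√(4πDt)), where n_e·A is the pore area the mass is dissolved in.
√(4πDt) = √(4π × 3.4 × 5.5) = 15.33 m, so C_max = 42/(0.26 × 270 × 15.33) = 0.0390 kg/m³.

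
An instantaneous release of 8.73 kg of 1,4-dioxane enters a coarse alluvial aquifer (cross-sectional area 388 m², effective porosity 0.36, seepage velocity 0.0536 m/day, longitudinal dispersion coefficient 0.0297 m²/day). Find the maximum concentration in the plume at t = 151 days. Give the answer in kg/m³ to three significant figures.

The peak of an instantaneous 1D plume sits at x = vt; there the Gaussian factor is 1 and C_max = M/(n_e·A·√(4πDt)), where n_e·A is the pore area the mass is dissolved in.
√(4πDt) = √(4π × 0.0297 × 151) = 7.507 m, so C_max = 8.73/(0.36 × 388 × 7.507) = 0.00833 kg/m³.

0.00833 kg/m³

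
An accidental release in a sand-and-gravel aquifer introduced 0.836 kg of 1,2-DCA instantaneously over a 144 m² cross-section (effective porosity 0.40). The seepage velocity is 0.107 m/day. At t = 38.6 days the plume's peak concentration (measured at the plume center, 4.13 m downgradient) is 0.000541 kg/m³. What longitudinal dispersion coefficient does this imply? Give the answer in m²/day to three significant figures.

1.48 m²/day

At the plume center C_max = M/(n_e·A·√(4πDt)), so D = M²/(4πt·(n_e·A·C_max)²).
n_e·A·C_max = 0.40 × 144 × 0.000541 = 0.03116 kg/m.
D = 0.836²/(4π × 38.6 × 0.03116²) = 1.48 m²/day.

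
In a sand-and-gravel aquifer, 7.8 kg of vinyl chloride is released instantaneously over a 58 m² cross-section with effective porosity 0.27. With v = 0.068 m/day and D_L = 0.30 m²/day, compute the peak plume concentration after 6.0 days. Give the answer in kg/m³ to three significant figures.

The peak of an instantaneous 1D plume sits at x = vt; there the Gaussian factor is 1 and C_max = M/(n_e·A·√(4πDt)), where n_e·A is the pore area the mass is dissolved in.
√(4πDt) = √(4π × 0.30 × 6.0) = 4.756 m, so C_max = 7.8/(0.27 × 58 × 4.756) = 0.105 kg/m³.

0.105 kg/m³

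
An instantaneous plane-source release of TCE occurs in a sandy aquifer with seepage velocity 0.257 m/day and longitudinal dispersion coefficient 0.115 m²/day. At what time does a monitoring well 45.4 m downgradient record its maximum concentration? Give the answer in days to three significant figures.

175 days

For the 1D instantaneous-source solution, setting ∂C/∂t = 0 at fixed x gives v²t² + 2Dt − x² = 0, so t = (√(D² + v²x²) − D)/v².
√(D² + v²x²) = √(0.115² + 0.257² × 45.4²) = 11.67; v² = 0.066049.
t = (11.67 − 0.115)/0.066049 = 175 days (vs. the pure-advection estimate x/v = 177 d).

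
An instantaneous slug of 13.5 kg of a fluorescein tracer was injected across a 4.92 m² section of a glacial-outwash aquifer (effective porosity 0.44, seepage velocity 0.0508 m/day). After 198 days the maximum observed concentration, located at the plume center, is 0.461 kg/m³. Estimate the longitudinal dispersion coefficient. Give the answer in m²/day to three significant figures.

At the plume center C_max = M/(n_e·A·√(4πDt)), so D = M²/(4πt·(n_e·A·C_max)²).
n_e·A·C_max = 0.44 × 4.92 × 0.461 = 0.9980 kg/m.
D = 13.5²/(4π × 198 × 0.9980²) = 0.0735 m²/day.

0.0735 m²/day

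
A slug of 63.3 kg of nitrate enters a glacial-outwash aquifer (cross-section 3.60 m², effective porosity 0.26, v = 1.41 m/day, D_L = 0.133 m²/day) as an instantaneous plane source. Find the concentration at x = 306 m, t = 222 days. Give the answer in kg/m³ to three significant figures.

2.31 kg/m³

For an instantaneous plane source, C(x,t) = M/(n_e·A·√(4πDt)) · exp(−(x−vt)²/(4Dt)), with n_e·A the pore (flow) area.
Plume center vt = 1.41 × 222 = 313.02 m, so the well at 306 m is 7.02 m upgradient of the peak.
√(4πDt) = 19.26 m, giving peak height M/(n_e·A·√(4πDt)) = 63.3/(0.26 × 3.60 × 19.26) = 3.511 kg/m³.
(x−vt)²/(4Dt) = (-7.02)²/(4 × 0.133 × 222) = 0.4173; exp(−0.4173) = 0.6588.
C = 3.511 × 0.6588 = 2.31 kg/m³.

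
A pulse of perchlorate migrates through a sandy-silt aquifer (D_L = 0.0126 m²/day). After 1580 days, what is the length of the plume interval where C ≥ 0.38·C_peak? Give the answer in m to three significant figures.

17.6 m

The plume is Gaussian with σ = √(2Dt) = √(2 × 0.0126 × 1580) = 6.310 m.
C/C_peak = exp(−Δx²/(2σ²)) = 0.38 ⇒ Δx = σ·√(−2 ln 0.38) = 6.310 × 1.391 = 8.777 m.
Width = 2Δx = 17.6 m.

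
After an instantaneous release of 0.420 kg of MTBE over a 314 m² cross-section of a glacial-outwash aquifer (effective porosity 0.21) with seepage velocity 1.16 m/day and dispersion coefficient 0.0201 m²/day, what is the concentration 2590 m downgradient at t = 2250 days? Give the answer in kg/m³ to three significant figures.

For an instantaneous plane source, C(x,t) = M/(n_e·A·√(4πDt)) · exp(−(x−vt)²/(4Dt)), with n_e·A the pore (flow) area.
Plume center vt = 1.16 × 2250 = 2610 m, so the well at 2590 m is 20 m upgradient of the peak.
√(4πDt) = 23.84 m, giving peak height M/(n_e·A·√(4πDt)) = 0.420/(0.21 × 314 × 23.84) = 0.0002672 kg/m³.
(x−vt)²/(4Dt) = (-20)²/(4 × 0.0201 × 2250) = 2.211; exp(−2.211) = 0.1096.
C = 0.0002672 × 0.1096 = 2.93e-05 kg/m³.

2.93e-05 kg/m³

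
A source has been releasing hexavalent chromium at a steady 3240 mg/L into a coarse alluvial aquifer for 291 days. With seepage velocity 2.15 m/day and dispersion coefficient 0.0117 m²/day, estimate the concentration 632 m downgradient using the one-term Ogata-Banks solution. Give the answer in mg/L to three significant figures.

24.2 mg/L

For a continuous step input, C/C₀ ≈ ½·erfc((x−vt)/(2√(Dt))).
vt = 2.15 × 291 = 625.65 m and 2√(Dt) = 2√(0.0117 × 291) = 3.690 m.
Argument (x−vt)/(2√(Dt)) = (632 − 625.65)/3.690 = 1.721; ½·erfc(1.721) = 0.007469.
C = 3240 × 0.007469 = 24.2 mg/L.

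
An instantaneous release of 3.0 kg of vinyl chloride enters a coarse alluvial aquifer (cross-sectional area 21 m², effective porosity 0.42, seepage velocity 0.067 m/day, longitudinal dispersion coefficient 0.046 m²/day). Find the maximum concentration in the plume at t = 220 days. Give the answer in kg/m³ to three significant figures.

The peak of an instantaneous 1D plume sits at x = vt; there the Gaussian factor is 1 and C_max = M/(n_e·A·√(4πDt)), where n_e·A is the pore area the mass is dissolved in.
√(4πDt) = √(4π × 0.046 × 220) = 11.28 m, so C_max = 3.0/(0.42 × 21 × 11.28) = 0.0302 kg/m³.

0.0302 kg/m³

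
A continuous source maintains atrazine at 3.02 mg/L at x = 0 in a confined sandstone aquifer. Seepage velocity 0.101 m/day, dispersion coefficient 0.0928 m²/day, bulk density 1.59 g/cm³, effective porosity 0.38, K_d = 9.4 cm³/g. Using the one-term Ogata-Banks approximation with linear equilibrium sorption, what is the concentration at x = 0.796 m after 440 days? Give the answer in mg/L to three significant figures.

1.77 mg/L

Retardation factor R = 1 + ρ_b·K_d/n = 1 + 1.59 × 9.4/0.38 = 40.33.
Sorption retards both mechanisms: v_R = v/R = 0.002504 m/day, D_R = D/R = 0.002301 m²/day.
v_R·t = 0.002504 × 440 = 1.10176 m; 2√(D_R t) = 2.012 m; argument = (0.796 − 1.10176)/2.012 = -0.1520.
C = C₀ × ½·erfc(-0.1520) = 3.02 × 0.5851 = 1.77 mg/L.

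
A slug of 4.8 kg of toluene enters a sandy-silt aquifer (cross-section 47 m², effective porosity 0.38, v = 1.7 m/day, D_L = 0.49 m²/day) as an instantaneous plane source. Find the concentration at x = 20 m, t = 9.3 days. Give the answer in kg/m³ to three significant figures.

For an instantaneous plane source, C(x,t) = M/(n_e·A·√(4πDt)) · exp(−(x−vt)²/(4Dt)), with n_e·A the pore (flow) area.
Plume center vt = 1.7 × 9.3 = 15.81 m, so the well at 20 m is 4.19 m downgradient of the peak.
√(4πDt) = 7.567 m, giving peak height M/(n_e·A·√(4πDt)) = 4.8/(0.38 × 47 × 7.567) = 0.03552 kg/m³.
(x−vt)²/(4Dt) = (4.19)²/(4 × 0.49 × 9.3) = 0.9631; exp(−0.9631) = 0.3817.
C = 0.03552 × 0.3817 = 0.0136 kg/m³.

0.0136 kg/m³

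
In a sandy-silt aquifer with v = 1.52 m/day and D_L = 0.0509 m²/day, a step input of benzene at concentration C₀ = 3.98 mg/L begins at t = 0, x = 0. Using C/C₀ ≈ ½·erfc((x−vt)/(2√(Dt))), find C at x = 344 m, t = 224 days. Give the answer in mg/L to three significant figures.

For a continuous step input, C/C₀ ≈ ½·erfc((x−vt)/(2√(Dt))).
vt = 1.52 × 224 = 340.48 m and 2√(Dt) = 2√(0.0509 × 224) = 6.753 m.
Argument (x−vt)/(2√(Dt)) = (344 − 340.48)/6.753 = 0.5212; ½·erfc(0.5212) = 0.2305.
C = 3.98 × 0.2305 = 0.917 mg/L.

0.917 mg/L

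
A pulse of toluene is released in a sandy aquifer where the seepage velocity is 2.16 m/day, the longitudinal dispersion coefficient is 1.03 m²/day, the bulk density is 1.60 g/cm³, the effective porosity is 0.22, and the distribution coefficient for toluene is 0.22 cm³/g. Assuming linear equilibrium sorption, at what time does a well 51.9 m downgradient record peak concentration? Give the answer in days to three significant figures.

61.9 days

Retardation factor R = 1 + ρ_b·K_d/n = 1 + 1.60 × 0.22/0.22 = 2.600.
Sorption retards both mechanisms: v_R = v/R = 0.8308 m/day, D_R = D/R = 0.3962 m²/day.
Peak time from v_R²t² + 2D_R t − x² = 0: t = (√(D_R² + v_R²x²) − D_R)/v_R².
√(D_R² + v_R²x²) = √(0.3962² + 0.8308² × 51.9²) = 43.12; v_R² = 0.6902.
t = (43.12 − 0.3962)/0.6902 = 61.9 days.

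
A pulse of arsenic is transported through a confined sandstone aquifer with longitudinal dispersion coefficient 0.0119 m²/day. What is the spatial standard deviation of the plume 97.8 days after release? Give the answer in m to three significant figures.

1.53 m

Dispersive spreading gives a Gaussian with σ² = 2Dt; advection only shifts the center.
σ = √(2 × 0.0119 × 97.8) = 1.53 m.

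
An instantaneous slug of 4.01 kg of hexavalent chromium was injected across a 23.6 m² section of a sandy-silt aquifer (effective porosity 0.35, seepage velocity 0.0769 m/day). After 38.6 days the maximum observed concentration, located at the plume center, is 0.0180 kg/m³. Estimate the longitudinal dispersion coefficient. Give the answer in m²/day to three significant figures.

At the plume center C_max = M/(n_e·A·√(4πDt)), so D = M²/(4πt·(n_e·A·C_max)²).
n_e·A·C_max = 0.35 × 23.6 × 0.0180 = 0.1487 kg/m.
D = 4.01²/(4π × 38.6 × 0.1487²) = 1.50 m²/day.

1.50 m²/day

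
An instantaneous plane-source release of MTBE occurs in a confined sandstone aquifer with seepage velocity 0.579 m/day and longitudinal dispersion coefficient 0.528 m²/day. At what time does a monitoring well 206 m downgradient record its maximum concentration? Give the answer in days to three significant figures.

354 days

For the 1D instantaneous-source solution, setting ∂C/∂t = 0 at fixed x gives v²t² + 2Dt − x² = 0, so t = (√(D² + v²x²) − D)/v².
√(D² + v²x²) = √(0.528² + 0.579² × 206²) = 119.3; v² = 0.335241.
t = (119.3 − 0.528)/0.335241 = 354 days (vs. the pure-advection estimate x/v = 356 d).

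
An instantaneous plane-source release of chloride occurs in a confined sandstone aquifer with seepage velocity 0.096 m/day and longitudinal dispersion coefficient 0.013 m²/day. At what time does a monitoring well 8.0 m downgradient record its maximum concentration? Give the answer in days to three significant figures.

For the 1D instantaneous-source solution, setting ∂C/∂t = 0 at fixed x gives v²t² + 2Dt − x² = 0, so t = (√(D² + v²x²) − D)/v².
√(D² + v²x²) = √(0.013² + 0.096² × 8.0²) = 0.7681; v² = 0.009216.
t = (0.7681 − 0.013)/0.009216 = 81.9 days (vs. the pure-advection estimate x/v = 83.3 d).

81.9 days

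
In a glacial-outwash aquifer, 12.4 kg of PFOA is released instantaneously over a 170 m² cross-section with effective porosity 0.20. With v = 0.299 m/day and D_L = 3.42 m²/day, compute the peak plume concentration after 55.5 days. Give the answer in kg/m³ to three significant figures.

0.00747 kg/m³

The peak of an instantaneous 1D plume sits at x = vt; there the Gaussian factor is 1 and C_max = M/(n_e·A·√(4πDt)), where n_e·A is the pore area the mass is dissolved in.
√(4πDt) = √(4π × 3.42 × 55.5) = 48.84 m, so C_max = 12.4/(0.20 × 170 × 48.84) = 0.00747 kg/m³.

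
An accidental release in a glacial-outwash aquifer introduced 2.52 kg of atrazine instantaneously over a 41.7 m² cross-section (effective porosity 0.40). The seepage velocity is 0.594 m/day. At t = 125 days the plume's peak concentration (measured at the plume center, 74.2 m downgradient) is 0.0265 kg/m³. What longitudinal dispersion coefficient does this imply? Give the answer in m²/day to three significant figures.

0.0207 m²/day

At the plume center C_max = M/(n_e·A·√(4πDt)), so D = M²/(4πt·(n_e·A·C_max)²).
n_e·A·C_max = 0.40 × 41.7 × 0.0265 = 0.4420 kg/m.
D = 2.52²/(4π × 125 × 0.4420²) = 0.0207 m²/day.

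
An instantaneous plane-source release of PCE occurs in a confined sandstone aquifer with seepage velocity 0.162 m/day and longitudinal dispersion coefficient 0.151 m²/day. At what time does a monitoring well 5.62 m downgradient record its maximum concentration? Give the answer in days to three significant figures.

For the 1D instantaneous-source solution, setting ∂C/∂t = 0 at fixed x gives v²t² + 2Dt − x² = 0, so t = (√(D² + v²x²) − D)/v².
√(D² + v²x²) = √(0.151² + 0.162² × 5.62²) = 0.9229; v² = 0.026244.
t = (0.9229 − 0.151)/0.026244 = 29.4 days (vs. the pure-advection estimate x/v = 34.7 d).

29.4 days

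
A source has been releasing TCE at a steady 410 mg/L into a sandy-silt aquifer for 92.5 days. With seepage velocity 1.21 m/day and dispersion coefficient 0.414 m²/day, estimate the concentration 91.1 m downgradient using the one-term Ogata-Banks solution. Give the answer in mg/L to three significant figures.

406 mg/L

For a continuous step input, C/C₀ ≈ ½·erfc((x−vt)/(2√(Dt))).
vt = 1.21 × 92.5 = 111.925 m and 2√(Dt) = 2√(0.414 × 92.5) = 12.38 m.
Argument (x−vt)/(2√(Dt)) = (91.1 − 111.925)/12.38 = -1.682; ½·erfc(-1.682) = 0.9913.
C = 410 × 0.9913 = 406 mg/L.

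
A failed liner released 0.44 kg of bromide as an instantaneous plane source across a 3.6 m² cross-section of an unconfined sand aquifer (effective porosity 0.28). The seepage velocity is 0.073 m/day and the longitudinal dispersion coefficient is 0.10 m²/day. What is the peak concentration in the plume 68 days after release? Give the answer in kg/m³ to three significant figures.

0.0472 kg/m³

The peak of an instantaneous 1D plume sits at x = vt; there the Gaussian factor is 1 and C_max = M/(n_e·A·√(4πDt)), where n_e·A is the pore area the mass is dissolved in.
√(4πDt) = √(4π × 0.10 × 68) = 9.244 m, so C_max = 0.44/(0.28 × 3.6 × 9.244) = 0.0472 kg/m³.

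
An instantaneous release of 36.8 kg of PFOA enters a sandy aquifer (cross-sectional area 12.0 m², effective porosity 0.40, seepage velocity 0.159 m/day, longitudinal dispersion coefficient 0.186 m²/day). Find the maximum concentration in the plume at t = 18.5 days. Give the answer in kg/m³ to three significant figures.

1.17 kg/m³

The peak of an instantaneous 1D plume sits at x = vt; there the Gaussian factor is 1 and C_max = M/(n_e·A·√(4πDt)), where n_e·A is the pore area the mass is dissolved in.
√(4πDt) = √(4π × 0.186 × 18.5) = 6.576 m, so C_max = 36.8/(0.40 × 12.0 × 6.576) = 1.17 kg/m³.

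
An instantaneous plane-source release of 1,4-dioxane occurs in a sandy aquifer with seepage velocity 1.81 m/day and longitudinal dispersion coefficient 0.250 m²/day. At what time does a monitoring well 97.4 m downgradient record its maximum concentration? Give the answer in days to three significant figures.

For the 1D instantaneous-source solution, setting ∂C/∂t = 0 at fixed x gives v²t² + 2Dt − x² = 0, so t = (√(D² + v²x²) − D)/v².
√(D² + v²x²) = √(0.250² + 1.81² × 97.4²) = 176.3; v² = 3.2761.
t = (176.3 − 0.250)/3.2761 = 53.7 days (vs. the pure-advection estimate x/v = 53.8 d).

53.7 days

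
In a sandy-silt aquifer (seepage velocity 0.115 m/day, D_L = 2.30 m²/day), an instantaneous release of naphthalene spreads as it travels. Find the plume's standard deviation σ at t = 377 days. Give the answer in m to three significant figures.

Dispersive spreading gives a Gaussian with σ² = 2Dt; advection only shifts the center.
σ = √(2 × 2.30 × 377) = 41.6 m.

41.6 m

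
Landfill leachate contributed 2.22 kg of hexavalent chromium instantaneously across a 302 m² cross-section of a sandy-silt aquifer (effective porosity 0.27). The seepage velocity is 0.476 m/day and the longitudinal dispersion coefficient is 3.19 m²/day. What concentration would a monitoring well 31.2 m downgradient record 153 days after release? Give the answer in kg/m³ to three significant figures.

0.000143 kg/m³

For an instantaneous plane source, C(x,t) = M/(n_e·A·√(4πDt)) · exp(−(x−vt)²/(4Dt)), with n_e·A the pore (flow) area.
Plume center vt = 0.476 × 153 = 72.828 m, so the well at 31.2 m is 41.628 m upgradient of the peak.
√(4πDt) = 78.32 m, giving peak height M/(n_e·A·√(4πDt)) = 2.22/(0.27 × 302 × 78.32) = 0.0003476 kg/m³.
(x−vt)²/(4Dt) = (-41.628)²/(4 × 3.19 × 153) = 0.8876; exp(−0.8876) = 0.4116.
C = 0.0003476 × 0.4116 = 0.000143 kg/m³.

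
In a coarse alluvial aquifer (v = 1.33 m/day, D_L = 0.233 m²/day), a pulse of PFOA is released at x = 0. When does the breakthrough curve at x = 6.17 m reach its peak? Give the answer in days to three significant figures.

For the 1D instantaneous-source solution, setting ∂C/∂t = 0 at fixed x gives v²t² + 2Dt − x² = 0, so t = (√(D² + v²x²) − D)/v².
√(D² + v²x²) = √(0.233² + 1.33² × 6.17²) = 8.209; v² = 1.7689.
t = (8.209 − 0.233)/1.7689 = 4.51 days (vs. the pure-advection estimate x/v = 4.64 d).

4.51 days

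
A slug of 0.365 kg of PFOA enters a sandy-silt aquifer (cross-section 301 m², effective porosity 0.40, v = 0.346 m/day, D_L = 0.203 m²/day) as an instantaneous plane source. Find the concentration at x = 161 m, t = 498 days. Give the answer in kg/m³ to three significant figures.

For an instantaneous plane source, C(x,t) = M/(n_e·A·√(4πDt)) · exp(−(x−vt)²/(4Dt)), with n_e·A the pore (flow) area.
Plume center vt = 0.346 × 498 = 172.308 m, so the well at 161 m is 11.308 m upgradient of the peak.
√(4πDt) = 35.64 m, giving peak height M/(n_e·A·√(4πDt)) = 0.365/(0.40 × 301 × 35.64) = 8.506e-05 kg/m³.
(x−vt)²/(4Dt) = (-11.308)²/(4 × 0.203 × 498) = 0.3162; exp(−0.3162) = 0.7289.
C = 8.506e-05 × 0.7289 = 6.20e-05 kg/m³.

6.20e-05 kg/m³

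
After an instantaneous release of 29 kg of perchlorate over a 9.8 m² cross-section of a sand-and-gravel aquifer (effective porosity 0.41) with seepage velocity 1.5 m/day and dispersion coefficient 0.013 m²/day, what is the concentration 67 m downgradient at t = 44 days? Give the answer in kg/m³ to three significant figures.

For an instantaneous plane source, C(x,t) = M/(n_e·A·√(4πDt)) · exp(−(x−vt)²/(4Dt)), with n_e·A the pore (flow) area.
Plume center vt = 1.5 × 44 = 66 m, so the well at 67 m is 1 m downgradient of the peak.
√(4πDt) = 2.681 m, giving peak height M/(n_e·A·√(4πDt)) = 29/(0.41 × 9.8 × 2.681) = 2.692 kg/m³.
(x−vt)²/(4Dt) = (1)²/(4 × 0.013 × 44) = 0.4371; exp(−0.4371) = 0.6459.
C = 2.692 × 0.6459 = 1.74 kg/m³.

1.74 kg/m³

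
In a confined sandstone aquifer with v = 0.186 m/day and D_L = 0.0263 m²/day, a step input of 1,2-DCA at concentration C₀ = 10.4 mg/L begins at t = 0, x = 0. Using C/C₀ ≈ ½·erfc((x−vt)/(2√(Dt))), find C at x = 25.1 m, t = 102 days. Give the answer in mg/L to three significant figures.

For a continuous step input, C/C₀ ≈ ½·erfc((x−vt)/(2√(Dt))).
vt = 0.186 × 102 = 18.972 m and 2√(Dt) = 2√(0.0263 × 102) = 3.276 m.
Argument (x−vt)/(2√(Dt)) = (25.1 − 18.972)/3.276 = 1.871; ½·erfc(1.871) = 0.004073.
C = 10.4 × 0.004073 = 0.0424 mg/L.

0.0424 mg/L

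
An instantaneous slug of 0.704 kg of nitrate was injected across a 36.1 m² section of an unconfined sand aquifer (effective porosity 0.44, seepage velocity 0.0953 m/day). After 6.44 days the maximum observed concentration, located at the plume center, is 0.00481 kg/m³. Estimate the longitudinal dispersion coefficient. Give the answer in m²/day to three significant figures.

At the plume center C_max = M/(n_e·A·√(4πDt)), so D = M²/(4πt·(n_e·A·C_max)²).
n_e·A·C_max = 0.44 × 36.1 × 0.00481 = 0.07640 kg/m.
D = 0.704²/(4π × 6.44 × 0.07640²) = 1.05 m²/day.

1.05 m²/day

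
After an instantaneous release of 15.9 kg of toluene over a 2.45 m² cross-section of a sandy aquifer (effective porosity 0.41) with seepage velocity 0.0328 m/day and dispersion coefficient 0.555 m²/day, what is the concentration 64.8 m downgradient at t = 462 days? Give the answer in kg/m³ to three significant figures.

For an instantaneous plane source, C(x,t) = M/(n_e·A·√(4πDt)) · exp(−(x−vt)²/(4Dt)), with n_e·A the pore (flow) area.
Plume center vt = 0.0328 × 462 = 15.1536 m, so the well at 64.8 m is 49.6464 m downgradient of the peak.
√(4πDt) = 56.76 m, giving peak height M/(n_e·A·√(4πDt)) = 15.9/(0.41 × 2.45 × 56.76) = 0.2789 kg/m³.
(x−vt)²/(4Dt) = (49.6464)²/(4 × 0.555 × 462) = 2.403; exp(−2.403) = 0.09045.
C = 0.2789 × 0.09045 = 0.0252 kg/m³.

0.0252 kg/m³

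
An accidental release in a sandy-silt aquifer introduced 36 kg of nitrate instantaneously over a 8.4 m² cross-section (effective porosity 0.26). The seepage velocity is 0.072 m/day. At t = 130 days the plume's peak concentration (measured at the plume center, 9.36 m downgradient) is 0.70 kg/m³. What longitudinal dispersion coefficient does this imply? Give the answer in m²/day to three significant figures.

0.339 m²/day

At the plume center C_max = M/(n_e·A·√(4πDt)), so D = M²/(4πt·(n_e·A·C_max)²).
n_e·A·C_max = 0.26 × 8.4 × 0.70 = 1.529 kg/m.
D = 36²/(4π × 130 × 1.529²) = 0.339 m²/day.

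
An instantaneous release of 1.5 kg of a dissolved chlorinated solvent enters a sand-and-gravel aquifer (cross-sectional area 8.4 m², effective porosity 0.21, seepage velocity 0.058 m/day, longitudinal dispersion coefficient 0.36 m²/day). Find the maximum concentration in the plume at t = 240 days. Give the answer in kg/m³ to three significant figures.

0.0258 kg/m³

The peak of an instantaneous 1D plume sits at x = vt; there the Gaussian factor is 1 and C_max = M/(n_e·A·√(4πDt)), where n_e·A is the pore area the mass is dissolved in.
√(4πDt) = √(4π × 0.36 × 240) = 32.95 m, so C_max = 1.5/(0.21 × 8.4 × 32.95) = 0.0258 kg/m³.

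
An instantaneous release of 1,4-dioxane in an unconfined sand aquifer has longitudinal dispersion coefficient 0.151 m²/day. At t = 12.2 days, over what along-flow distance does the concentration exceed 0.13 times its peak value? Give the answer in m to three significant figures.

7.75 m

The plume is Gaussian with σ = √(2Dt) = √(2 × 0.151 × 12.2) = 1.919 m.
C/C_peak = exp(−Δx²/(2σ²)) = 0.13 ⇒ Δx = σ·√(−2 ln 0.13) = 1.919 × 2.020 = 3.876 m.
Width = 2Δx = 7.75 m.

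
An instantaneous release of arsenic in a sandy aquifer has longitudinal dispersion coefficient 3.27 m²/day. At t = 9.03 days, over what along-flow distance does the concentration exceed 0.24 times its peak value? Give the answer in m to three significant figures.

The plume is Gaussian with σ = √(2Dt) = √(2 × 3.27 × 9.03) = 7.685 m.
C/C_peak = exp(−Δx²/(2σ²)) = 0.24 ⇒ Δx = σ·√(−2 ln 0.24) = 7.685 × 1.689 = 12.98 m.
Width = 2Δx = 26.0 m.

26.0 m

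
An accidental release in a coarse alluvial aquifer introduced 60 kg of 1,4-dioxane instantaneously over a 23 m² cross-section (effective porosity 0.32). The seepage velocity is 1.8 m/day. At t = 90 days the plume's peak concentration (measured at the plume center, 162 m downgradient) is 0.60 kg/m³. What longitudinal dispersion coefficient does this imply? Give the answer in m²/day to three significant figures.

0.163 m²/day

At the plume center C_max = M/(n_e·A·√(4πDt)), so D = M²/(4πt·(n_e·A·C_max)²).
n_e·A·C_max = 0.32 × 23 × 0.60 = 4.416 kg/m.
D = 60²/(4π × 90 × 4.416²) = 0.163 m²/day.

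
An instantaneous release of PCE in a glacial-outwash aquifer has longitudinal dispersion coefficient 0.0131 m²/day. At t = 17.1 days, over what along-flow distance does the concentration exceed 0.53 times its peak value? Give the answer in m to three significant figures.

The plume is Gaussian with σ = √(2Dt) = √(2 × 0.0131 × 17.1) = 0.6693 m.
C/C_peak = exp(−Δx²/(2σ²)) = 0.53 ⇒ Δx = σ·√(−2 ln 0.53) = 0.6693 × 1.127 = 0.7543 m.
Width = 2Δx = 1.51 m.

1.51 m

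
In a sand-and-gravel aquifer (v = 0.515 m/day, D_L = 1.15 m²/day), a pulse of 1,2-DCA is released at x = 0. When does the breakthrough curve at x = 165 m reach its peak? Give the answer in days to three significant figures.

For the 1D instantaneous-source solution, setting ∂C/∂t = 0 at fixed x gives v²t² + 2Dt − x² = 0, so t = (√(D² + v²x²) − D)/v².
√(D² + v²x²) = √(1.15² + 0.515² × 165²) = 84.98; v² = 0.265225.
t = (84.98 − 1.15)/0.265225 = 316 days (vs. the pure-advection estimate x/v = 320 d).

316 days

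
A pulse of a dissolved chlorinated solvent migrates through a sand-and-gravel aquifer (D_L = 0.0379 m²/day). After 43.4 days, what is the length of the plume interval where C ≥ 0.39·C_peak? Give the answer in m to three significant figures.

The plume is Gaussian with σ = √(2Dt) = √(2 × 0.0379 × 43.4) = 1.814 m.
C/C_peak = exp(−Δx²/(2σ²)) = 0.39 ⇒ Δx = σ·√(−2 ln 0.39) = 1.814 × 1.372 = 2.489 m.
Width = 2Δx = 4.98 m.

4.98 m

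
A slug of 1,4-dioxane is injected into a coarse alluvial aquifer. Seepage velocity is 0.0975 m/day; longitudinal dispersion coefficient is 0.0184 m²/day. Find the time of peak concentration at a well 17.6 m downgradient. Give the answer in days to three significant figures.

For the 1D instantaneous-source solution, setting ∂C/∂t = 0 at fixed x gives v²t² + 2Dt − x² = 0, so t = (√(D² + v²x²) − D)/v².
√(D² + v²x²) = √(0.0184² + 0.0975² × 17.6²) = 1.716; v² = 0.00950625.
t = (1.716 − 0.0184)/0.00950625 = 179 days (vs. the pure-advection estimate x/v = 181 d).

179 days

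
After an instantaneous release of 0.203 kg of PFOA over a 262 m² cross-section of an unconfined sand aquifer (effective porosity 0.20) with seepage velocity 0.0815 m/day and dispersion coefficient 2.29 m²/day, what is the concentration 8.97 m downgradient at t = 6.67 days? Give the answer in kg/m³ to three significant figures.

For an instantaneous plane source, C(x,t) = M/(n_e·A·√(4πDt)) · exp(−(x−vt)²/(4Dt)), with n_e·A the pore (flow) area.
Plume center vt = 0.0815 × 6.67 = 0.543605 m, so the well at 8.97 m is 8.426395 m downgradient of the peak.
√(4πDt) = 13.85 m, giving peak height M/(n_e·A·√(4πDt)) = 0.203/(0.20 × 262 × 13.85) = 0.0002797 kg/m³.
(x−vt)²/(4Dt) = (8.426395)²/(4 × 2.29 × 6.67) = 1.162; exp(−1.162) = 0.3129.
C = 0.0002797 × 0.3129 = 8.75e-05 kg/m³.

8.75e-05 kg/m³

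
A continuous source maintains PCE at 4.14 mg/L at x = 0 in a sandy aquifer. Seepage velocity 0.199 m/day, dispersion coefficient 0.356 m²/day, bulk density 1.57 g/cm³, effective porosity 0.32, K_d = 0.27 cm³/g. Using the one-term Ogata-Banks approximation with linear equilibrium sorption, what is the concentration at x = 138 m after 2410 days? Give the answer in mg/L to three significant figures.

4.12 mg/L

Retardation factor R = 1 + ρ_b·K_d/n = 1 + 1.57 × 0.27/0.32 = 2.325.
Sorption retards both mechanisms: v_R = v/R = 0.08559 m/day, D_R = D/R = 0.1531 m²/day.
v_R·t = 0.08559 × 2410 = 206.2719 m; 2√(D_R t) = 38.42 m; argument = (138 − 206.2719)/38.42 = -1.777.
C = C₀ × ½·erfc(-1.777) = 4.14 × 0.9940 = 4.12 mg/L.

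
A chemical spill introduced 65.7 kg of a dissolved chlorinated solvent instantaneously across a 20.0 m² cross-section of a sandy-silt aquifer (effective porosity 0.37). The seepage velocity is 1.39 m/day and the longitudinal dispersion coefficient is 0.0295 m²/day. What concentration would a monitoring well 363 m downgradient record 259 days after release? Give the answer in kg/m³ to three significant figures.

0.676 kg/m³

For an instantaneous plane source, C(x,t) = M/(n_e·A·√(4πDt)) · exp(−(x−vt)²/(4Dt)), with n_e·A the pore (flow) area.
Plume center vt = 1.39 × 259 = 360.01 m, so the well at 363 m is 2.99 m downgradient of the peak.
√(4πDt) = 9.799 m, giving peak height M/(n_e·A·√(4πDt)) = 65.7/(0.37 × 20.0 × 9.799) = 0.9060 kg/m³.
(x−vt)²/(4Dt) = (2.99)²/(4 × 0.0295 × 259) = 0.2925; exp(−0.2925) = 0.7464.
C = 0.9060 × 0.7464 = 0.676 kg/m³.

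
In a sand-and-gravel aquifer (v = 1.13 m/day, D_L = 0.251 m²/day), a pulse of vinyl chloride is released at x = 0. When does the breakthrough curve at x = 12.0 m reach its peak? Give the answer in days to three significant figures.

For the 1D instantaneous-source solution, setting ∂C/∂t = 0 at fixed x gives v²t² + 2Dt − x² = 0, so t = (√(D² + v²x²) − D)/v².
√(D² + v²x²) = √(0.251² + 1.13² × 12.0²) = 13.56; v² = 1.2769.
t = (13.56 − 0.251)/1.2769 = 10.4 days (vs. the pure-advection estimate x/v = 10.6 d).

10.4 days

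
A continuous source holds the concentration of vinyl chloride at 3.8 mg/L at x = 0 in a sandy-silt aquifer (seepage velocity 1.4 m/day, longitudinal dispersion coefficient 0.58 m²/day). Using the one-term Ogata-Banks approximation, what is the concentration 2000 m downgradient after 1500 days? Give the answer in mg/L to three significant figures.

3.77 mg/L

For a continuous step input, C/C₀ ≈ ½·erfc((x−vt)/(2√(Dt))).
vt = 1.4 × 1500 = 2100 m and 2√(Dt) = 2√(0.58 × 1500) = 58.99 m.
Argument (x−vt)/(2√(Dt)) = (2000 − 2100)/58.99 = -1.695; ½·erfc(-1.695) = 0.9917.
C = 3.8 × 0.9917 = 3.77 mg/L.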